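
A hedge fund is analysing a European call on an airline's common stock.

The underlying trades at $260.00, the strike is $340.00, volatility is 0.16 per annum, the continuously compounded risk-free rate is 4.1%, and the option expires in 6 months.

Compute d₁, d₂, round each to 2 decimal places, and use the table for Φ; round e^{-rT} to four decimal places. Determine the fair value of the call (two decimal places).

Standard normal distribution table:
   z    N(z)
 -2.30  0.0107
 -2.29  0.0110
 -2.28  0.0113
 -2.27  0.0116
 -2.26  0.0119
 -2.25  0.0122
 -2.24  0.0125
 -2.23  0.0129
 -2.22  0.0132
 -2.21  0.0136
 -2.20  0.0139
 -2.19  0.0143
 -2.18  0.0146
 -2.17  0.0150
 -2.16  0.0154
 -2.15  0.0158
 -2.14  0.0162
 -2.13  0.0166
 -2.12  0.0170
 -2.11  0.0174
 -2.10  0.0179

σ√T = 0.16 × 0.7071 = 0.1131
d₁ = [ln(260/340) + (0.041 + 0.16²/2)·0.5] / 0.1131 = [-0.2683 + 0.0269] / 0.1131 = -2.1334 ⇒ -2.13
d₂ = d₁ − σ√T = -2.1334 − 0.1131 = -2.2465 ⇒ -2.25
e^(−rT) = e^(−0.041·0.5) = 0.9797
C = 260·N(-2.13) − 340·0.9797·N(-2.25) = 260·0.0166 − 340·0.9797·0.0122 = 4.3160 − 4.0638 = 0.2522

$0.25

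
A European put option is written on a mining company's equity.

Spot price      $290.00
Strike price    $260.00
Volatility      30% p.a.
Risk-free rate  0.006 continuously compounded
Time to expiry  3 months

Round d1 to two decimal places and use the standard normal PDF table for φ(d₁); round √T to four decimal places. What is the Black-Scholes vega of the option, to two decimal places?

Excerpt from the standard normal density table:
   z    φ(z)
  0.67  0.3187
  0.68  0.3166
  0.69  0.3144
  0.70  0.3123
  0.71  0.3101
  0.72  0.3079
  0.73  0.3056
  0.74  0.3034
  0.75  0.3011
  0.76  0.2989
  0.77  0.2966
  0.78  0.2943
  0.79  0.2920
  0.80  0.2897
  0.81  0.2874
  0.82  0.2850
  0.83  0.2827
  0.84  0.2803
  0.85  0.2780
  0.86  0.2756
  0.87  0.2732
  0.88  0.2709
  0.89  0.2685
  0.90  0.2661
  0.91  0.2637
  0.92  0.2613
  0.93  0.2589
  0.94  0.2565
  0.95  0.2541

41.67

σ√T = 0.3 × 0.5000 = 0.1500
d₁ = [ln(290/260) + (0.006 + 0.3²/2)·0.25] / 0.1500 = [0.1092 + 0.0127] / 0.1500 = 0.8130 which rounds to 0.81
√T = √0.25 = 0.5000
φ(d₁) = φ(0.81) = 0.2874
vega = S·φ(d₁)·√T = 290·0.2874·0.5000 = 41.6730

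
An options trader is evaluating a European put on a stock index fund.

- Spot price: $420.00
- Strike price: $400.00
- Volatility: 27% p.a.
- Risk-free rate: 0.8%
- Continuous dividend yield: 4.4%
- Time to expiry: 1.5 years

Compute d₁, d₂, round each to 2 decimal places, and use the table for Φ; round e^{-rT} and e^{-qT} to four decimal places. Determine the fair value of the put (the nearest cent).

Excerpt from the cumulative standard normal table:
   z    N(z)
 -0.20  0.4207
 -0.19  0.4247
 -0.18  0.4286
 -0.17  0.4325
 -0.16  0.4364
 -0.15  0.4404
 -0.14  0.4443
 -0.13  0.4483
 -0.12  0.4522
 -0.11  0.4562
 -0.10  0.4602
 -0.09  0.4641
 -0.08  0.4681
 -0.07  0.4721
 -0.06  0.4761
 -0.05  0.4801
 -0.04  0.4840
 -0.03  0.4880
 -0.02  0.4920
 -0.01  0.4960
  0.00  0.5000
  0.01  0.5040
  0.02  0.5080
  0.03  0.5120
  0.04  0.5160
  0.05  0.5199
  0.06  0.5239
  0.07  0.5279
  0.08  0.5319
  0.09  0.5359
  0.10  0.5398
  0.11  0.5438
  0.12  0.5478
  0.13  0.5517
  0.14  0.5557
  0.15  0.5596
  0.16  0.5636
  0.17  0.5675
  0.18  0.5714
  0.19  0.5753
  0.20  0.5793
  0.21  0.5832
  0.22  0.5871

$52.69

T = 1.5;  σ√T = 0.3307
d₁ = [ln(420/400) + (0.008 − 0.044 + 0.27²/2)·1.5] / 0.3307 = [0.0488 + 0.0007] / 0.3307 = 0.1496 ⇒ 0.15
d₂ = d₁ − σ√T = 0.1496 − 0.3307 = -0.1811 ⇒ -0.18
exp(−qT) = exp(−0.044·1.5) = 0.9361;  exp(−rT) = exp(−0.008·1.5) = 0.9881
N(−d₂) = N(0.18) = 0.5714;  N(−d₁) = N(-0.15) = 0.4404
P = 400·0.9881·0.5714 − 420·0.9361·0.4404 = 225.8401 − 173.1485 = 52.6916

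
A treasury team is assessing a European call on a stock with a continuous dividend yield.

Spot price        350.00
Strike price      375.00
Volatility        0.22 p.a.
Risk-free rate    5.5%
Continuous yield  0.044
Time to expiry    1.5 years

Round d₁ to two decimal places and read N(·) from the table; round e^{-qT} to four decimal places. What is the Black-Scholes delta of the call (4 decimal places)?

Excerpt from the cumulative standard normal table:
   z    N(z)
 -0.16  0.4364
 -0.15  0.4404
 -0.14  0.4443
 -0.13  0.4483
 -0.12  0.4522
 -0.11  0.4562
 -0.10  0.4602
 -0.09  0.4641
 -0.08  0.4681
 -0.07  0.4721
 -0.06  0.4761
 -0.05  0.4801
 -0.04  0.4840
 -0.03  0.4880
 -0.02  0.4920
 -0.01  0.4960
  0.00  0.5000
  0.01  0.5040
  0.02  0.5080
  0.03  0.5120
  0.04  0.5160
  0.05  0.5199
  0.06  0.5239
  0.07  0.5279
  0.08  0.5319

σ√T = 0.22 × 1.2247 = 0.2694
d₁ = [ln(350/375) + (0.055 − 0.044 + 0.22²/2)·1.5] / 0.2694 = [-0.0690 + 0.0528] / 0.2694 = -0.0601 ⇒ -0.06
N(d₁) = N(-0.06) = 0.4761
Δ_call = e^(−qT)·N(d₁) = 0.9361·0.4761 = 0.4457

0.4457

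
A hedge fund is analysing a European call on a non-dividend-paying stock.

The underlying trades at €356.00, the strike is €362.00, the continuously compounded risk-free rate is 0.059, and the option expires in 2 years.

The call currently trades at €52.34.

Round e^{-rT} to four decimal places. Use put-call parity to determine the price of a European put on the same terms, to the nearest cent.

€18.05

exp(−rT) = exp(−0.059·2) = 0.8887
Put-call parity: C − P = S − K·e^(−rT) = 356 − 362·0.8887 = 356 − 321.7094 = 34.2906
P = C − (C − P) = 52.34 − (34.2906) = 18.0494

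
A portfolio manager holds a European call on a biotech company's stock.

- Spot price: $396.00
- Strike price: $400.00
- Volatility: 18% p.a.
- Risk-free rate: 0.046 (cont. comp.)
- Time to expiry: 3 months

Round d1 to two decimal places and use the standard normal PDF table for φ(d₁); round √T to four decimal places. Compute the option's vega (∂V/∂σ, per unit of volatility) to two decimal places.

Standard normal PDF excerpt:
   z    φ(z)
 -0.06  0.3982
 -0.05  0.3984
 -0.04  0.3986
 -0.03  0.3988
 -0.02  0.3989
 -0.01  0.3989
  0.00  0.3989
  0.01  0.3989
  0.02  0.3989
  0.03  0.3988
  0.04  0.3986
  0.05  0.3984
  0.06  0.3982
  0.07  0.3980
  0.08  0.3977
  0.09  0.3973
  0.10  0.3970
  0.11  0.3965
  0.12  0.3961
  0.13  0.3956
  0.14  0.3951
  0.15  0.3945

T = 0.25;  σ√T = 0.0900
ln(S/K) + (r + σ²/2)T = ln(396/400) + (0.046 + 0.18²/2)·0.25 = -0.0101 + 0.0155 = 0.0055
d₁ = 0.0055 / 0.0900 = 0.0611 which rounds to 0.06
√T = √0.25 = 0.5000
φ(d₁) = φ(0.06) = 0.3982
vega = S·φ(d₁)·√T = 396·0.3982·0.5000 = 78.8436

78.84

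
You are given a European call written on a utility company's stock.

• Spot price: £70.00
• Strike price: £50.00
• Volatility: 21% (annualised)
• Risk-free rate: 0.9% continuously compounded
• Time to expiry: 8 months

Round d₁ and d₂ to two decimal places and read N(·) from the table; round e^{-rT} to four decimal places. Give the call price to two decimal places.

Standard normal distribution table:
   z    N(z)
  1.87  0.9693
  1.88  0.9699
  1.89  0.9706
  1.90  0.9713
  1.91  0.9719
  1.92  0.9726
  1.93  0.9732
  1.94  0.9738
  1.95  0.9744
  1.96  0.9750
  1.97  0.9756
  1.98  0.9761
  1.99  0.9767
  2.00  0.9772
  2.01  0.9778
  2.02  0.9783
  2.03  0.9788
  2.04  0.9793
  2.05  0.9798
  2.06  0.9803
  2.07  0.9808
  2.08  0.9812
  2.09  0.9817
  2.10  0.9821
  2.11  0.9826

£20.38

σ√T = 0.21·√0.6667 = 0.1715
d₁ = [ln(70/50) + (0.009 + 0.21²/2)·0.6667] / 0.1715 = [0.3365 + 0.0207] / 0.1715 = 2.0831 which rounds to 2.08
d₂ = d₁ − σ√T = 2.0831 − 0.1715 = 1.9116 which rounds to 1.91
exp(−rT) = exp(−0.009·0.6667) = 0.9940
C = 70·N(2.08) − 50·0.9940·N(1.91) = 70·0.9812 − 50·0.9940·0.9719 = 68.6840 − 48.3034 = 20.3806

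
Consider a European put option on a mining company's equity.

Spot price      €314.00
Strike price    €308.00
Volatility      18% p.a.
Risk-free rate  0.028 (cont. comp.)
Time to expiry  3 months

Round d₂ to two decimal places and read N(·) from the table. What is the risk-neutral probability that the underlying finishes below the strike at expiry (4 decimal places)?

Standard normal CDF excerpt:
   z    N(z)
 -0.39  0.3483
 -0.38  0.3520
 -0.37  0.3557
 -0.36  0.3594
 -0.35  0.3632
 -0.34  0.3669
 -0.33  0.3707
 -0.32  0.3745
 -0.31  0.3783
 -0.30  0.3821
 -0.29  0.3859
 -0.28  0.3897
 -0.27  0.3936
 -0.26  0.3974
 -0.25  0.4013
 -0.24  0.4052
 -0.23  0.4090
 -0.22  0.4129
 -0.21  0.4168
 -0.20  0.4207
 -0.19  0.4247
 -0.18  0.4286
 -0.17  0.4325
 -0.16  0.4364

0.4013

σ√T = 0.18 × 0.5000 = 0.0900
d₁ = [ln(314/308) + (0.028 + 0.18²/2)·0.25] / 0.0900 = [0.0193 + 0.0111] / 0.0900 = 0.3371 which rounds to 0.34
d₂ = d₁ − σ√T = 0.3371 − 0.0900 = 0.2471 which rounds to 0.25
Risk-neutral Pr[S_T < K] = N(−d₂) = N(-0.25) = 0.4013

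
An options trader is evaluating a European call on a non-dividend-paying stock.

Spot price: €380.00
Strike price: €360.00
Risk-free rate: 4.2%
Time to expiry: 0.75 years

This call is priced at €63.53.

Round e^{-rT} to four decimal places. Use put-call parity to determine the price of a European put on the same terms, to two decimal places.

€32.37

exp(−rT) = exp(−0.042·0.75) = 0.9690
Put-call parity: C − P = S − K·e^(−rT) = 380 − 360·0.9690 = 380 − 348.8400 = 31.1600
P = C − (C − P) = 63.53 − (31.1600) = 32.3700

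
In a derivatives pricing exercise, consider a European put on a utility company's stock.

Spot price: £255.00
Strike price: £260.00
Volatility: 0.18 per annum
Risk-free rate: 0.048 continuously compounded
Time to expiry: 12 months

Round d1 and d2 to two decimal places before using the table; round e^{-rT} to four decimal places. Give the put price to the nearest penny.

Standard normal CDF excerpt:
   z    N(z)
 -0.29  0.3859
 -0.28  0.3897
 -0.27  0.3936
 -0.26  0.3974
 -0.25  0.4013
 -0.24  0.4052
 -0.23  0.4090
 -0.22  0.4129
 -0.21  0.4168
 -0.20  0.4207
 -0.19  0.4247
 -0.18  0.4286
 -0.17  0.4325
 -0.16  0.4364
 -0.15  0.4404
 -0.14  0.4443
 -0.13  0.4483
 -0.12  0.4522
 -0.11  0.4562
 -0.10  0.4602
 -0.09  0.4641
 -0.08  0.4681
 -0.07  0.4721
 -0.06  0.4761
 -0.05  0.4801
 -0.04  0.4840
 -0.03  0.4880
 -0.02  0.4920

T = 1;  σ√T = 0.1800
d₁ = [ln(255/260) + (0.048 + 0.18²/2)·1] / 0.1800 = [-0.0194 + 0.0642] / 0.1800 = 0.2488 ≈ 0.25
d₂ = d₁ − σ√T = 0.2488 − 0.1800 = 0.0688 ≈ 0.07
exp(−rT) = exp(−0.048·1) = 0.9531
P = 260·0.9531·N(-0.07) − 255·N(-0.25) = 260·0.9531·0.4721 − 255·0.4013 = 116.9892 − 102.3315 = 14.6577

£14.66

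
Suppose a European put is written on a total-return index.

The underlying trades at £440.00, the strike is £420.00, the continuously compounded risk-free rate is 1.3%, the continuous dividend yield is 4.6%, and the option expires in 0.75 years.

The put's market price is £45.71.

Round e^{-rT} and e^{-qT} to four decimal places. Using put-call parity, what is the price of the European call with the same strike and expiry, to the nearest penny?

exp(−qT) = exp(−0.046·0.75) = 0.9661;  exp(−rT) = exp(−0.013·0.75) = 0.9903
Put-call parity: C − P = S·e^(−qT) − K·e^(−rT) = 440·0.9661 − 420·0.9903 = 425.0840 − 415.9260 = 9.1580
C = P + (C − P) = 45.71 + (9.1580) = 54.8680

£54.87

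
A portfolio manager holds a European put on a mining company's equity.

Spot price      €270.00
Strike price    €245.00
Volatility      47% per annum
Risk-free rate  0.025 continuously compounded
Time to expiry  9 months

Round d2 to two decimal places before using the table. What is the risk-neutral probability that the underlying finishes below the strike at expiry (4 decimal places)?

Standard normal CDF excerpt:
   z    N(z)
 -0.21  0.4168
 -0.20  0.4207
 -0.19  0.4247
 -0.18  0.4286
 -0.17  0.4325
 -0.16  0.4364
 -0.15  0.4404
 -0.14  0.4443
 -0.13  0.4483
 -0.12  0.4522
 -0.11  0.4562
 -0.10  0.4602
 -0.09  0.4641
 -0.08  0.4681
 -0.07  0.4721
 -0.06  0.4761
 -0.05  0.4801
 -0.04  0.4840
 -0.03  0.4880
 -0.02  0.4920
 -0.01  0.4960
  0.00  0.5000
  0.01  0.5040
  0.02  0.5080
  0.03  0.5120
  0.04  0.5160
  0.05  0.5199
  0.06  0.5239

σ√T = 0.47 × 0.8660 = 0.4070
d₁ = [ln(270/245) + (0.025 + 0.47²/2)·0.75] / 0.4070 = [0.0972 + 0.1016] / 0.4070 = 0.4883 which rounds to 0.49
d₂ = d₁ − σ√T = 0.4883 − 0.4070 = 0.0813 which rounds to 0.08
Pr(exercise) under Q = N(−d₂) = N(-0.08) = 0.4681

0.4681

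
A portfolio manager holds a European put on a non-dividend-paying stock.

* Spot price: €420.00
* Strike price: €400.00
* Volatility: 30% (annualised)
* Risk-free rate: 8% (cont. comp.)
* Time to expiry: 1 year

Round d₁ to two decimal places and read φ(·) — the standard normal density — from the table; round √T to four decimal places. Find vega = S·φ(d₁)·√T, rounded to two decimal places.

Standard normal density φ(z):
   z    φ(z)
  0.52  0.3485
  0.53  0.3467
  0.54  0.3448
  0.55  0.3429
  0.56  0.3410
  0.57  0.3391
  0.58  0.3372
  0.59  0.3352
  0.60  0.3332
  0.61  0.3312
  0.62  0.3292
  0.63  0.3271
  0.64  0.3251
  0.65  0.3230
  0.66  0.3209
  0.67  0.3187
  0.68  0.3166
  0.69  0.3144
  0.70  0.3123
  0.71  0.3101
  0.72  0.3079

T = 1;  σ√T = 0.3000
d₁ = [ln(420/400) + (0.08 + 0.3²/2)·1] / 0.3000 = [0.0488 + 0.1250] / 0.3000 = 0.5793 ⇒ 0.58
√T = √1 = 1.0000
φ(d₁) = φ(0.58) = 0.3372
vega = S·φ(d₁)·√T = 420·0.3372·1.0000 = 141.6240
(Vega is the same for a European call and put with the same parameters.)

141.62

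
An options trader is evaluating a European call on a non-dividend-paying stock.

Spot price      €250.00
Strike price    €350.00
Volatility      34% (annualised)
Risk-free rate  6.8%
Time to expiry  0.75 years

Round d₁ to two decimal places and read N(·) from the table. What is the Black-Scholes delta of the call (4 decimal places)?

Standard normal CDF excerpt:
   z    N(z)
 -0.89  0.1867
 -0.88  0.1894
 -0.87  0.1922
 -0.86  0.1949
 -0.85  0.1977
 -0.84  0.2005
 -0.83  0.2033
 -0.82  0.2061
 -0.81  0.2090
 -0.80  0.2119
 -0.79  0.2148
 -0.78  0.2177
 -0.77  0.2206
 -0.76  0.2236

0.2061

σ√T = 0.34·√0.75 = 0.2944
d₁ = [ln(250/350) + (0.068 + 0.34²/2)·0.75] / 0.2944 = [-0.3365 + 0.0944] / 0.2944 = -0.8223 → -0.82
N(d₁) = N(-0.82) = 0.2061
Δ_call = N(d₁) = 0.2061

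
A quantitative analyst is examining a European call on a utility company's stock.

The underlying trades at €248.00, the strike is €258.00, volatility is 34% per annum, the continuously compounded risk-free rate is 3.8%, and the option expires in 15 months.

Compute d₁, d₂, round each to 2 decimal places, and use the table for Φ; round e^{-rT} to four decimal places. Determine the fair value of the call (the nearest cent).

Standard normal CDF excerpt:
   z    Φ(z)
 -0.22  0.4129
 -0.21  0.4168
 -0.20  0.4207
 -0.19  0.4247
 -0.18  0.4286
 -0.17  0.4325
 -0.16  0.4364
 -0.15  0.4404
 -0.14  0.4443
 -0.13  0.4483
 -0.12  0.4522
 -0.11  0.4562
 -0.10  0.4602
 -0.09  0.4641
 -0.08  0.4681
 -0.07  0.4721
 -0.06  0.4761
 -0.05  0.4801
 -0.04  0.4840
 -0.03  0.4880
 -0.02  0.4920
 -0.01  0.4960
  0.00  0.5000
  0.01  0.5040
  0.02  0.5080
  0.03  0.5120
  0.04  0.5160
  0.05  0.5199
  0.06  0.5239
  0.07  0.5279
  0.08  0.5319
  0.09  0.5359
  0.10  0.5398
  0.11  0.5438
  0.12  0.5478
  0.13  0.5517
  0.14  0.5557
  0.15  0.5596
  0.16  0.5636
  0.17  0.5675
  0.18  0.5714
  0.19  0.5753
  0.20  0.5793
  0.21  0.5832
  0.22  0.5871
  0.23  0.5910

T = 1.25;  σ√T = 0.3801
d₁ = [ln(248/258) + (0.038 + ½·0.34²)·1.25] / (σ√T) = (-0.0395 + 0.1198) / 0.3801 = 0.2110 ≈ 0.21
d₂ = 0.2110 − 0.3801 = -0.1691 ≈ -0.17
exp(−rT) = exp(−0.038·1.25) = 0.9536
N(d₁) = N(0.21) = 0.5832;  N(d₂) = N(-0.17) = 0.4325
C = 248·0.5832 − 258·0.9536·0.4325 = 144.6336 − 106.4075 = 38.2261

€38.23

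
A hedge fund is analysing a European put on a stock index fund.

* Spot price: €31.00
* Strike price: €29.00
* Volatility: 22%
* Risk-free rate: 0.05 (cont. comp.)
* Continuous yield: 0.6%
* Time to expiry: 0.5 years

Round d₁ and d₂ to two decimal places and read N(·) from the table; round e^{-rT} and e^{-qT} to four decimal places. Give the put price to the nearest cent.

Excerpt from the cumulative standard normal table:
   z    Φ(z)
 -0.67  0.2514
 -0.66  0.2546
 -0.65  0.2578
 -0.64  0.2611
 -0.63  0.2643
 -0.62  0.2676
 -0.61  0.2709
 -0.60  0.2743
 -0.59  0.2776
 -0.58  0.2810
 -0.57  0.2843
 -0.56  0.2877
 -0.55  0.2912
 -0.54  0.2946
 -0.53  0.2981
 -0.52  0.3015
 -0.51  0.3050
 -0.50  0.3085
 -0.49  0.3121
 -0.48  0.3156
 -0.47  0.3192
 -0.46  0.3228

€0.86

T = 0.5;  σ√T = 0.1556
d₁ = [ln(31/29) + (0.05 − 0.006 + 0.22²/2)·0.5] / 0.1556 = [0.0667 + 0.0341] / 0.1556 = 0.6479 → 0.65
d₂ = d₁ − σ√T = 0.6479 − 0.1556 = 0.4923 → 0.49
exp(−qT) = exp(−0.006·0.5) = 0.9970;  exp(−rT) = exp(−0.05·0.5) = 0.9753
N(−d₂) = N(-0.49) = 0.3121;  N(−d₁) = N(-0.65) = 0.2578
P = 29·0.9753·0.3121 − 31·0.9970·0.2578 = 8.8273 − 7.9678 = 0.8595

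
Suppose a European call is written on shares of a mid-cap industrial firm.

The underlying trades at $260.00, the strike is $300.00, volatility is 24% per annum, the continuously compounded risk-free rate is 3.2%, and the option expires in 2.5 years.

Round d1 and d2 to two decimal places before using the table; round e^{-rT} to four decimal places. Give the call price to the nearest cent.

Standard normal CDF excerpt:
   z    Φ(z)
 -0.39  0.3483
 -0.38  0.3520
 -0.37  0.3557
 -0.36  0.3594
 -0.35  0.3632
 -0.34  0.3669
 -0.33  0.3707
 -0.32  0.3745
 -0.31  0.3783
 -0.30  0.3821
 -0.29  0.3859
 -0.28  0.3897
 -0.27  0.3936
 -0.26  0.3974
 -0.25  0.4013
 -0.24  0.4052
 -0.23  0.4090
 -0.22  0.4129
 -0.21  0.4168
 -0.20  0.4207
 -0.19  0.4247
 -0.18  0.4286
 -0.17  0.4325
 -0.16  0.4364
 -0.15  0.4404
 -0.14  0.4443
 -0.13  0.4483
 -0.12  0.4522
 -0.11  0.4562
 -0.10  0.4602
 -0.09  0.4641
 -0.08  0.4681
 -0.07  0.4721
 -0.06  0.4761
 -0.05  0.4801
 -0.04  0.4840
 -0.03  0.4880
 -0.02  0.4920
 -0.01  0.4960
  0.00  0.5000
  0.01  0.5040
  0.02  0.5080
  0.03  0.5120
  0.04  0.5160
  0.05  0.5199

$32.55

T = 2.5;  σ√T = 0.3795
ln(S/K) + (r + σ²/2)T = ln(260/300) + (0.032 + 0.24²/2)·2.5 = -0.1431 + 0.1520 = 0.0089
d₁ = 0.0089 / 0.3795 = 0.0235 → 0.02
d₂ = d₁ − σ√T = 0.0235 − 0.3795 = -0.3560 → -0.36
e^(−rT) = e^(−0.032·2.5) = 0.9231
N(d₁) = N(0.02) = 0.5080;  N(d₂) = N(-0.36) = 0.3594
C = 260·0.5080 − 300·0.9231·0.3594 = 132.0800 − 99.5286 = 32.5514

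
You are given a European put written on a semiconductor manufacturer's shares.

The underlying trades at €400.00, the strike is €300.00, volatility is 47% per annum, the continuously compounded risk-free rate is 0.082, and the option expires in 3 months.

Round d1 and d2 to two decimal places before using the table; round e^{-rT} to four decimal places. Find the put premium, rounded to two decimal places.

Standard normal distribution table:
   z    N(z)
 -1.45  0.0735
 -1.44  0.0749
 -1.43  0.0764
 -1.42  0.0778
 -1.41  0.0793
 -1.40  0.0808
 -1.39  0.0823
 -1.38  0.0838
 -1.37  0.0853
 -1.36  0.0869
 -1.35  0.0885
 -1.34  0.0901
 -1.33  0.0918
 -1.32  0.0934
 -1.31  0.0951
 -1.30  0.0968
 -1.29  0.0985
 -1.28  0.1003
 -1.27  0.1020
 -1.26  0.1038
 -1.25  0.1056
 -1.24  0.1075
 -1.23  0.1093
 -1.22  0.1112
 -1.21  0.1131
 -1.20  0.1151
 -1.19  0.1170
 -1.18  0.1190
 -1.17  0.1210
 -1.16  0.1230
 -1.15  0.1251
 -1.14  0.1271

€3.83

σ√T = 0.47·√0.25 = 0.2350
d₁ = [ln(400/300) + (0.082 + 0.47²/2)·0.25] / 0.2350 = [0.2877 + 0.0481] / 0.2350 = 1.4289 → 1.43
d₂ = d₁ − σ√T = 1.4289 − 0.2350 = 1.1939 → 1.19
exp(−rT) = exp(−0.082·0.25) = 0.9797
N(−d₂) = N(-1.19) = 0.1170;  N(−d₁) = N(-1.43) = 0.0764
P = 300·0.9797·0.1170 − 400·0.0764 = 34.3875 − 30.5600 = 3.8275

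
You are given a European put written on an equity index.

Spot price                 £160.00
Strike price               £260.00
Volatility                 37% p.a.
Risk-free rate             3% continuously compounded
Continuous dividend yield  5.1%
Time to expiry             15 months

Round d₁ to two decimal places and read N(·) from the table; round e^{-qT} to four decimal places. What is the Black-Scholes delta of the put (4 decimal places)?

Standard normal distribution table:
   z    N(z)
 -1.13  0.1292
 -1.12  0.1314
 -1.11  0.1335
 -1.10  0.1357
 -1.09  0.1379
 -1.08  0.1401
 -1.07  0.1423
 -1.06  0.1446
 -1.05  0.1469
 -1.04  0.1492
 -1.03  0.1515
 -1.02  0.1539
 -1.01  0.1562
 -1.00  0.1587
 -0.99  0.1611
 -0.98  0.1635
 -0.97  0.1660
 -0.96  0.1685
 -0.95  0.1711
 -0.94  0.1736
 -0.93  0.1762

σ√T = 0.37 × 1.1180 = 0.4137
d₁ = [ln(160/260) + (0.03 − 0.051 + 0.37²/2)·1.25] / 0.4137 = [-0.4855 + 0.0593] / 0.4137 = -1.0303 ⇒ -1.03
N(d₁) = N(-1.03) = 0.1515
Δ_put = e^(−qT)·(N(d₁) − 1) = 0.9382·(0.1515 − 1) = -0.7961

-0.7961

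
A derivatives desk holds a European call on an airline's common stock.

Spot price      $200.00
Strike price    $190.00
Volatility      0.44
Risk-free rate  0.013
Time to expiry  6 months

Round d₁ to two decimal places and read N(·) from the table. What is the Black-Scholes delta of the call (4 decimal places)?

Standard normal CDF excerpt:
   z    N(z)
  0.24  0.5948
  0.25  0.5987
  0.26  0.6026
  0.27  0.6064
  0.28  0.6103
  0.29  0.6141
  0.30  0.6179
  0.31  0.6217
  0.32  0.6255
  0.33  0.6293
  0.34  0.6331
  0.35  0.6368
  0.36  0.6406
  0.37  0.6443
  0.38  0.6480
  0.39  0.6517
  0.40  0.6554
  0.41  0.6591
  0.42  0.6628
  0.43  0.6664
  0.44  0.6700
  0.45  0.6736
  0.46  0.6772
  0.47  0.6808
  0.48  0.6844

0.6331

T = 0.5;  σ√T = 0.3111
d₁ = [ln(200/190) + (0.013 + ½·0.44²)·0.5] / (σ√T) = (0.0513 + 0.0549) / 0.3111 = 0.3413 ≈ 0.34
N(d₁) = N(0.34) = 0.6331
Δ_call = N(d₁) = 0.6331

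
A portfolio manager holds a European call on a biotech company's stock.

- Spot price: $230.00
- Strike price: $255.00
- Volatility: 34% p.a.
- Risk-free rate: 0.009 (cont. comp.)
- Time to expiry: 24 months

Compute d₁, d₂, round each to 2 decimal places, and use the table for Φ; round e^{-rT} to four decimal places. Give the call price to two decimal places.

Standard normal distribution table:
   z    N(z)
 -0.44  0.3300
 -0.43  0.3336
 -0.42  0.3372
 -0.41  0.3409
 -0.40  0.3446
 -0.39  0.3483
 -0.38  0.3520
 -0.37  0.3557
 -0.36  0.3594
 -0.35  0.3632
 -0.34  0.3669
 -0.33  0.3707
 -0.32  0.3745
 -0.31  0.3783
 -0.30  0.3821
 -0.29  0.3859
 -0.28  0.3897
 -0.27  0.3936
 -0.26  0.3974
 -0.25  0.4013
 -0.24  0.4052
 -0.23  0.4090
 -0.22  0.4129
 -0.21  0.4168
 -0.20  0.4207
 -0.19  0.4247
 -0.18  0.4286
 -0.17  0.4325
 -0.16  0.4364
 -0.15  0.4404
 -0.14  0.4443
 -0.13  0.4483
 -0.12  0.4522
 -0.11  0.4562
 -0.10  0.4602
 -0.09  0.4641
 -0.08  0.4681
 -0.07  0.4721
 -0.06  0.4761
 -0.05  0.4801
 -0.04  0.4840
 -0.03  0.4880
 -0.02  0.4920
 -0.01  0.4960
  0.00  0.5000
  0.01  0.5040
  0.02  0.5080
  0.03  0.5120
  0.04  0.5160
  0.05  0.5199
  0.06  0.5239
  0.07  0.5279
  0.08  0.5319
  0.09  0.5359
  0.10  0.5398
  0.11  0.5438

$36.04

σ√T = 0.34·√2 = 0.4808
d₁ = [ln(230/255) + (0.009 + 0.34²/2)·2] / 0.4808 = [-0.1032 + 0.1336] / 0.4808 = 0.0633 ≈ 0.06
d₂ = d₁ − σ√T = 0.0633 − 0.4808 = -0.4176 ≈ -0.42
exp(−rT) = exp(−0.009·2) = 0.9822
C = 230·N(0.06) − 255·0.9822·N(-0.42) = 230·0.5239 − 255·0.9822·0.3372 = 120.4970 − 84.4554 = 36.0416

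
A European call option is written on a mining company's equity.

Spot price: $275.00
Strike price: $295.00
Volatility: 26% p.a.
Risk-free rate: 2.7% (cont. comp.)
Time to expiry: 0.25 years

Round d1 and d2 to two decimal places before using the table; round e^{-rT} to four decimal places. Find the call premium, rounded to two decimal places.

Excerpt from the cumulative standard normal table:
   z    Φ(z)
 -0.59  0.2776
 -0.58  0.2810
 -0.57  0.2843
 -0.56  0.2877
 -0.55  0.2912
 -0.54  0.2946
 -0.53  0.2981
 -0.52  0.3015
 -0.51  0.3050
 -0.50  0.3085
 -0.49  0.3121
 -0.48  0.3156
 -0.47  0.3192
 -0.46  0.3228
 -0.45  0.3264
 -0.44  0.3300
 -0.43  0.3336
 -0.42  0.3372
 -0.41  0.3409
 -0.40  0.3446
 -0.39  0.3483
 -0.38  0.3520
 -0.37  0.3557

$7.40

σ√T = 0.26 × 0.5000 = 0.1300
d₁ = [ln(275/295) + (0.027 + ½·0.26²)·0.25] / (σ√T) = (-0.0702 + 0.0152) / 0.1300 = -0.4231 → -0.42
d₂ = -0.4231 − 0.1300 = -0.5531 → -0.55
e^(−rT) = e^(−0.027·0.25) = 0.9933
C = 275·N(-0.42) − 295·0.9933·N(-0.55) = 275·0.3372 − 295·0.9933·0.2912 = 92.7300 − 85.3284 = 7.4016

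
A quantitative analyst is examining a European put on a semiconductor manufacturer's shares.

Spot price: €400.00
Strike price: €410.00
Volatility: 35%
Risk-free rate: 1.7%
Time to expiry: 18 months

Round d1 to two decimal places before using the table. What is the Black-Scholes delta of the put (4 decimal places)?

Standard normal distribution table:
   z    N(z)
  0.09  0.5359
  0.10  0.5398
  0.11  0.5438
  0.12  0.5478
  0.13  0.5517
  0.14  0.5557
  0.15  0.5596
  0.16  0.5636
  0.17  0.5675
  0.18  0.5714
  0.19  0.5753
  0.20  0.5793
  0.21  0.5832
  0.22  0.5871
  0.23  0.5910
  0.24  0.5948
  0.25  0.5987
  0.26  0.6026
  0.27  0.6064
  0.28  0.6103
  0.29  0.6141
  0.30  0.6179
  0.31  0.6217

-0.4129

T = 1.5;  σ√T = 0.4287
d₁ = [ln(400/410) + (0.017 + 0.35²/2)·1.5] / 0.4287 = [-0.0247 + 0.1174] / 0.4287 = 0.2162 ≈ 0.22
N(d₁) = N(0.22) = 0.5871
Δ_put = N(d₁) − 1 = 0.5871 − 1 = -0.4129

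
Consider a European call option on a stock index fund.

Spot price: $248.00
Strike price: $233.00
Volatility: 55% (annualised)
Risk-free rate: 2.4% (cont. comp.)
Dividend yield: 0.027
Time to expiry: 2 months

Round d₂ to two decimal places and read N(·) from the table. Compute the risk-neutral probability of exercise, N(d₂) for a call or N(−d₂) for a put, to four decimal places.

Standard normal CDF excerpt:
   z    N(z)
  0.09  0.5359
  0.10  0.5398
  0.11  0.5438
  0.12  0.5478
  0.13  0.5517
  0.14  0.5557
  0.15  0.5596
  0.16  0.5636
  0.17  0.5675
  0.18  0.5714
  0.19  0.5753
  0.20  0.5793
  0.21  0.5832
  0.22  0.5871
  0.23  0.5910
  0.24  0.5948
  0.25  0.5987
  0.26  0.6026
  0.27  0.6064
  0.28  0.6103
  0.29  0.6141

0.5636

σ√T = 0.55·√0.1667 = 0.2245
ln(S/K) + (r − q + σ²/2)T = ln(248/233) + (0.024 − 0.027 + 0.55²/2)·0.1667 = 0.0624 + 0.0247 = 0.0871
d₁ = 0.0871 / 0.2245 = 0.3879 → 0.39
d₂ = d₁ − σ√T = 0.3879 − 0.2245 = 0.1634 → 0.16
Risk-neutral Pr[S_T > K] = N(d₂) = N(0.16) = 0.5636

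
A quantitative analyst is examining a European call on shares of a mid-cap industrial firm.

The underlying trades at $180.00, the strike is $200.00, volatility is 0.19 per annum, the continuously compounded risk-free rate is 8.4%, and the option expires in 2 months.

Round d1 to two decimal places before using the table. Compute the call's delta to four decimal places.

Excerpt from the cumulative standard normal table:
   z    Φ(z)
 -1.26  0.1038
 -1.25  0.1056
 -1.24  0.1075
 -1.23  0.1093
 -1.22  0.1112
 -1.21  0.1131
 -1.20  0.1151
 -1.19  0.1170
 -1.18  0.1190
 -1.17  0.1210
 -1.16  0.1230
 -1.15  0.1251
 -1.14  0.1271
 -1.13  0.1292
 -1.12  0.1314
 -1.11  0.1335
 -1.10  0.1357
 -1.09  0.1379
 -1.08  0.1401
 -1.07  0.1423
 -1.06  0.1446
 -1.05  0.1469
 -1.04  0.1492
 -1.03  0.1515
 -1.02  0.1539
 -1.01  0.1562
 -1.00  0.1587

0.1271

σ√T = 0.19·√0.1667 = 0.0776
d₁ = [ln(180/200) + (0.084 + ½·0.19²)·0.1667] / (σ√T) = (-0.1054 + 0.0170) / 0.0776 = -1.1390 ⇒ -1.14
N(d₁) = N(-1.14) = 0.1271
Δ_call = N(d₁) = 0.1271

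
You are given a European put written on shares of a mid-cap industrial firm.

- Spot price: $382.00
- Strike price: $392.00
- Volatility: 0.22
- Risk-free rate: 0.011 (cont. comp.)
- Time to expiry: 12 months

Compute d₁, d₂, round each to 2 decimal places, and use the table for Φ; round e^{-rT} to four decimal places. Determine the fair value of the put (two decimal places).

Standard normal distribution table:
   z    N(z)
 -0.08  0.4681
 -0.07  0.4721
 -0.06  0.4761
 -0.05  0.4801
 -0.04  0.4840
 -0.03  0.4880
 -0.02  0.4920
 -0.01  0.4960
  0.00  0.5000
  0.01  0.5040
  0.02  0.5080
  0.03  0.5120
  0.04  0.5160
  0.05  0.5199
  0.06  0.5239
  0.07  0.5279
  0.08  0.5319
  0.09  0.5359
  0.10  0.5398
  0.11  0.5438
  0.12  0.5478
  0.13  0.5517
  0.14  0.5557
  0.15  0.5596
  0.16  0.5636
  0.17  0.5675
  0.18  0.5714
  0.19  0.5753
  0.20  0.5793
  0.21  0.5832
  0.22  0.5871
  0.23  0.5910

T = 1;  σ√T = 0.2200
d₁ = [ln(382/392) + (0.011 + ½·0.22²)·1] / (σ√T) = (-0.0258 + 0.0352) / 0.2200 = 0.0425 → 0.04
d₂ = 0.0425 − 0.2200 = -0.1775 → -0.18
exp(−rT) = exp(−0.011·1) = 0.9891
N(−d₂) = N(0.18) = 0.5714;  N(−d₁) = N(-0.04) = 0.4840
P = 392·0.9891·0.5714 − 382·0.4840 = 221.5473 − 184.8880 = 36.6593

$36.66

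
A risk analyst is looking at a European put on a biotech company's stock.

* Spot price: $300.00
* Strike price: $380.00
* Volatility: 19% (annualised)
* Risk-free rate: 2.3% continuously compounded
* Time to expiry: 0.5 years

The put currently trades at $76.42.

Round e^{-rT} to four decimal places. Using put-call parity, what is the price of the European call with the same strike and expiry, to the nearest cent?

e^(−rT) = e^(−0.023·0.5) = 0.9886
Put-call parity: C − P = S − K·e^(−rT) = 300 − 380·0.9886 = 300 − 375.6680 = -75.6680
C = P + (C − P) = 76.42 + (-75.6680) = 0.7520

$0.75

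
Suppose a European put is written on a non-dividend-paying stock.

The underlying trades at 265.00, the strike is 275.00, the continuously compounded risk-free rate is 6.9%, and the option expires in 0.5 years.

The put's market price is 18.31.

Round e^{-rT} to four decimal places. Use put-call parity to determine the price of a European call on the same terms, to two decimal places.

e^(−rT) = e^(−0.069·0.5) = 0.9661
Put-call parity: C − P = S − K·e^(−rT) = 265 − 275·0.9661 = 265 − 265.6775 = -0.6775
C = P + (C − P) = 18.31 + (-0.6775) = 17.6325

17.63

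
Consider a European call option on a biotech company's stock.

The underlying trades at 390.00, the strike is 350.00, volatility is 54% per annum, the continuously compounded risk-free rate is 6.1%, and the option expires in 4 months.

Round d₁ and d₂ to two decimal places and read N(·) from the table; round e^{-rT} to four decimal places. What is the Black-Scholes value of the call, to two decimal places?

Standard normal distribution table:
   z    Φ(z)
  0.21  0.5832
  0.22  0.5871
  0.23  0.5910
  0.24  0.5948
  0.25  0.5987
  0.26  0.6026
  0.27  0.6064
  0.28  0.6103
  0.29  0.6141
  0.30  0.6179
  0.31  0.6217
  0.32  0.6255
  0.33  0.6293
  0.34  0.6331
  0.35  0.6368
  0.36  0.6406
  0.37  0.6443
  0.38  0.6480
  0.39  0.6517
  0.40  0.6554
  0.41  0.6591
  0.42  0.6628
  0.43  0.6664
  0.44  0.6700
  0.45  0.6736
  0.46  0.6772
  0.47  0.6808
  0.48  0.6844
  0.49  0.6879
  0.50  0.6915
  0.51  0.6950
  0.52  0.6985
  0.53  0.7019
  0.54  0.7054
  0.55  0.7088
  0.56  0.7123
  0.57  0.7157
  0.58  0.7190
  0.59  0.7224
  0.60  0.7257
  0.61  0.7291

T = 0.3333;  σ√T = 0.3118
ln(S/K) + (r + σ²/2)T = ln(390/350) + (0.061 + 0.54²/2)·0.3333 = 0.1082 + 0.0689 = 0.1771
d₁ = 0.1771 / 0.3118 = 0.5682 ≈ 0.57
d₂ = d₁ − σ√T = 0.5682 − 0.3118 = 0.2564 ≈ 0.26
exp(−rT) = exp(−0.061·0.3333) = 0.9799
N(d₁) = N(0.57) = 0.7157;  N(d₂) = N(0.26) = 0.6026
C = 390·0.7157 − 350·0.9799·0.6026 = 279.1230 − 206.6707 = 72.4523

72.45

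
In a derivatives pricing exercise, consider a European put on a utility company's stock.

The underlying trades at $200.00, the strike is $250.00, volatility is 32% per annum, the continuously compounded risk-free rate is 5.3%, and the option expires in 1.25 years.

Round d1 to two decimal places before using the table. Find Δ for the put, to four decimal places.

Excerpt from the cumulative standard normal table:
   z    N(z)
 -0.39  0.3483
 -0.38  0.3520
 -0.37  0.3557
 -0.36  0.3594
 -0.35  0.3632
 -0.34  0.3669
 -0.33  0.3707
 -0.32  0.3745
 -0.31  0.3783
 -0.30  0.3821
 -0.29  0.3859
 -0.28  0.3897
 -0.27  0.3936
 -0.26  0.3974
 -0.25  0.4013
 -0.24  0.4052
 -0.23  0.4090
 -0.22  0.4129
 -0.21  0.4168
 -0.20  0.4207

-0.6026

σ√T = 0.32·√1.25 = 0.3578
d₁ = [ln(200/250) + (0.053 + ½·0.32²)·1.25] / (σ√T) = (-0.2231 + 0.1303) / 0.3578 = -0.2596 which rounds to -0.26
N(d₁) = N(-0.26) = 0.3974
Δ_put = N(d₁) − 1 = 0.3974 − 1 = -0.6026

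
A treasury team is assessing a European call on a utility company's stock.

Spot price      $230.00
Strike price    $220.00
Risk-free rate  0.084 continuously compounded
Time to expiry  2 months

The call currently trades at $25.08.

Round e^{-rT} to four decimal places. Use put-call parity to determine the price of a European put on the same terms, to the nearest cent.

$12.02

e^(−rT) = e^(−0.084·0.1667) = 0.9861
Put-call parity: C − P = S − K·e^(−rT) = 230 − 220·0.9861 = 230 − 216.9420 = 13.0580
P = C − (C − P) = 25.08 − (13.0580) = 12.0220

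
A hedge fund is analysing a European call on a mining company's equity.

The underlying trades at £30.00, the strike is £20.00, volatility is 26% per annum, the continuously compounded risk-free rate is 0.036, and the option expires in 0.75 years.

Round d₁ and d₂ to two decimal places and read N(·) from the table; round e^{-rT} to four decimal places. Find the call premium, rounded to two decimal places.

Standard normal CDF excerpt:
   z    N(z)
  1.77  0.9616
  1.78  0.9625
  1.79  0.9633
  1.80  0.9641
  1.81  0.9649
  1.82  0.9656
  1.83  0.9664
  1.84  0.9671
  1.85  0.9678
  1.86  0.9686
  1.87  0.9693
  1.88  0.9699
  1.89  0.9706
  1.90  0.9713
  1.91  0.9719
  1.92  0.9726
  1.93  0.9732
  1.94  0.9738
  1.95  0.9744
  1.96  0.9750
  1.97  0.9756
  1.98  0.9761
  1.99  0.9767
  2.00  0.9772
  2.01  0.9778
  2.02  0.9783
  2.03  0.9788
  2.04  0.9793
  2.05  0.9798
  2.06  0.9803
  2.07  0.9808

£10.58

σ√T = 0.26 × 0.8660 = 0.2252
d₁ = [ln(30/20) + (0.036 + 0.26²/2)·0.75] / 0.2252 = [0.4055 + 0.0524] / 0.2252 = 2.0332 ⇒ 2.03
d₂ = d₁ − σ√T = 2.0332 − 0.2252 = 1.8081 ⇒ 1.81
exp(−rT) = exp(−0.036·0.75) = 0.9734
C = 30·N(2.03) − 20·0.9734·N(1.81) = 30·0.9788 − 20·0.9734·0.9649 = 29.3640 − 18.7847 = 10.5793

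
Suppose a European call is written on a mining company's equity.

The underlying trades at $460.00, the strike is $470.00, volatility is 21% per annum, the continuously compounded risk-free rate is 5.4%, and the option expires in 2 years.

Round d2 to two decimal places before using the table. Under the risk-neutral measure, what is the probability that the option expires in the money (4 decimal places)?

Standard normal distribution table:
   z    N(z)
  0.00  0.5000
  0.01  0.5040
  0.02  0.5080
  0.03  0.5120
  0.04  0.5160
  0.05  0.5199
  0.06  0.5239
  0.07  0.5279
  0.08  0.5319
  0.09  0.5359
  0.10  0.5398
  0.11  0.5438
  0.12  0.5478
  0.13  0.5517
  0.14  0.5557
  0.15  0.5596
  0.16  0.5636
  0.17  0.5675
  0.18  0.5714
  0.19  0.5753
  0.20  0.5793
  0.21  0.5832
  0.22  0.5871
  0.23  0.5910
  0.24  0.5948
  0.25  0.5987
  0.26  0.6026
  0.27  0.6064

0.5557

σ√T = 0.21 × 1.4142 = 0.2970
d₁ = [ln(460/470) + (0.054 + ½·0.21²)·2] / (σ√T) = (-0.0215 + 0.1521) / 0.2970 = 0.4397 which rounds to 0.44
d₂ = 0.4397 − 0.2970 = 0.1427 which rounds to 0.14
Pr(exercise) under Q = N(d₂) = 0.5557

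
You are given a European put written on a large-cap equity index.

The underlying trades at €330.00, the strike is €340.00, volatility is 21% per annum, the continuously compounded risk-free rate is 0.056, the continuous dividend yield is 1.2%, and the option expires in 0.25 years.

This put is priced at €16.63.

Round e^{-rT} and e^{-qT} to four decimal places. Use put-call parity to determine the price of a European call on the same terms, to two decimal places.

e^(−qT) = e^(−0.012·0.25) = 0.9970;  e^(−rT) = e^(−0.056·0.25) = 0.9861
Put-call parity: C − P = S·e^(−qT) − K·e^(−rT) = 330·0.9970 − 340·0.9861 = 329.0100 − 335.2740 = -6.2640
C = P + (C − P) = 16.63 + (-6.2640) = 10.3660

€10.37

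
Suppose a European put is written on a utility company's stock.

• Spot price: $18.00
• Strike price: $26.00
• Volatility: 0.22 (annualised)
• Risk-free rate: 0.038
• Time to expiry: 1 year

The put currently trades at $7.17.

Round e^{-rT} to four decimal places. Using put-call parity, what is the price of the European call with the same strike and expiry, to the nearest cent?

e^(−rT) = e^(−0.038·1) = 0.9627
Put-call parity: C − P = S − K·e^(−rT) = 18 − 26·0.9627 = 18 − 25.0302 = -7.0302
C = P + (C − P) = 7.17 + (-7.0302) = 0.1398

$0.14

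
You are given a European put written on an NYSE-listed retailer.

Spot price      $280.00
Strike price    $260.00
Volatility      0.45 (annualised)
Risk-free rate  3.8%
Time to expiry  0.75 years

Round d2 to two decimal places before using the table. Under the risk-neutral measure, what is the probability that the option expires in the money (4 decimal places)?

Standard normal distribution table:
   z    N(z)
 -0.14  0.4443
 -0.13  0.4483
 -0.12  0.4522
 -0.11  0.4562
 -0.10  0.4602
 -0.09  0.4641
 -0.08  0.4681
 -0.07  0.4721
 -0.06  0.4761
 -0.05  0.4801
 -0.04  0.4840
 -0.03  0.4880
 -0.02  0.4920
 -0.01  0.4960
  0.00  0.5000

0.4721

σ√T = 0.45·√0.75 = 0.3897
d₁ = [ln(280/260) + (0.038 + 0.45²/2)·0.75] / 0.3897 = [0.0741 + 0.1044] / 0.3897 = 0.4581 → 0.46
d₂ = d₁ − σ√T = 0.4581 − 0.3897 = 0.0684 → 0.07
Pr(exercise) under Q = N(−d₂) = N(-0.07) = 0.4721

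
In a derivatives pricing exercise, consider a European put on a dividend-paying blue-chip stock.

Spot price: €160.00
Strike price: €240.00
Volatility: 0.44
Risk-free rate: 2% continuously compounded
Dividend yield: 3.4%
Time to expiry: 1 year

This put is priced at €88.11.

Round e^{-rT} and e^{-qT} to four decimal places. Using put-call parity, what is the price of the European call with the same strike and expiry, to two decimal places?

exp(−qT) = exp(−0.034·1) = 0.9666;  exp(−rT) = exp(−0.02·1) = 0.9802
Put-call parity: C − P = S·e^(−qT) − K·e^(−rT) = 160·0.9666 − 240·0.9802 = 154.6560 − 235.2480 = -80.5920
C = P + (C − P) = 88.11 + (-80.5920) = 7.5180

€7.52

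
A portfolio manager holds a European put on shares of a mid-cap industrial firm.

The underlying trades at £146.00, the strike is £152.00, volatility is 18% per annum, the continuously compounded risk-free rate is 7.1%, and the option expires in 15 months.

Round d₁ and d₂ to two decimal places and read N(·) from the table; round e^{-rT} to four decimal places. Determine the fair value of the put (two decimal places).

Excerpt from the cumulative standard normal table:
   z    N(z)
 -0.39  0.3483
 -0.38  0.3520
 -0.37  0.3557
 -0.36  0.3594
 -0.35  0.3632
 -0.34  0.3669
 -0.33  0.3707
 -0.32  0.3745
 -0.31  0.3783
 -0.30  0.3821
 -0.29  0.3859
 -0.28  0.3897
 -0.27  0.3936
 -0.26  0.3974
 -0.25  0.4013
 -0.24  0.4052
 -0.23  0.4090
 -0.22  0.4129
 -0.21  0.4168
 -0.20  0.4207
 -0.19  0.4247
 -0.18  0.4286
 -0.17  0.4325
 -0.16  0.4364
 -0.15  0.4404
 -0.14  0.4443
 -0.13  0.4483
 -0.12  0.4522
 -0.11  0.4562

£8.23

σ√T = 0.18·√1.25 = 0.2012
d₁ = [ln(146/152) + (0.071 + 0.18²/2)·1.25] / 0.2012 = [-0.0403 + 0.1090] / 0.2012 = 0.3415 → 0.34
d₂ = d₁ − σ√T = 0.3415 − 0.2012 = 0.1403 → 0.14
exp(−rT) = exp(−0.071·1.25) = 0.9151
N(−d₂) = N(-0.14) = 0.4443;  N(−d₁) = N(-0.34) = 0.3669
P = 152·0.9151·0.4443 − 146·0.3669 = 61.8000 − 53.5674 = 8.2326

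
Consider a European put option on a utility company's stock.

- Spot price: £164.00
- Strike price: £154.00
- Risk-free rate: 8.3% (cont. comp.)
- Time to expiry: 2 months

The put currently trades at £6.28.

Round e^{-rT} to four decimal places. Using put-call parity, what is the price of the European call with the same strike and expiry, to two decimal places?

e^(−rT) = e^(−0.083·0.1667) = 0.9863
Put-call parity: C − P = S − K·e^(−rT) = 164 − 154·0.9863 = 164 − 151.8902 = 12.1098
C = P + (C − P) = 6.28 + (12.1098) = 18.3898

£18.39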